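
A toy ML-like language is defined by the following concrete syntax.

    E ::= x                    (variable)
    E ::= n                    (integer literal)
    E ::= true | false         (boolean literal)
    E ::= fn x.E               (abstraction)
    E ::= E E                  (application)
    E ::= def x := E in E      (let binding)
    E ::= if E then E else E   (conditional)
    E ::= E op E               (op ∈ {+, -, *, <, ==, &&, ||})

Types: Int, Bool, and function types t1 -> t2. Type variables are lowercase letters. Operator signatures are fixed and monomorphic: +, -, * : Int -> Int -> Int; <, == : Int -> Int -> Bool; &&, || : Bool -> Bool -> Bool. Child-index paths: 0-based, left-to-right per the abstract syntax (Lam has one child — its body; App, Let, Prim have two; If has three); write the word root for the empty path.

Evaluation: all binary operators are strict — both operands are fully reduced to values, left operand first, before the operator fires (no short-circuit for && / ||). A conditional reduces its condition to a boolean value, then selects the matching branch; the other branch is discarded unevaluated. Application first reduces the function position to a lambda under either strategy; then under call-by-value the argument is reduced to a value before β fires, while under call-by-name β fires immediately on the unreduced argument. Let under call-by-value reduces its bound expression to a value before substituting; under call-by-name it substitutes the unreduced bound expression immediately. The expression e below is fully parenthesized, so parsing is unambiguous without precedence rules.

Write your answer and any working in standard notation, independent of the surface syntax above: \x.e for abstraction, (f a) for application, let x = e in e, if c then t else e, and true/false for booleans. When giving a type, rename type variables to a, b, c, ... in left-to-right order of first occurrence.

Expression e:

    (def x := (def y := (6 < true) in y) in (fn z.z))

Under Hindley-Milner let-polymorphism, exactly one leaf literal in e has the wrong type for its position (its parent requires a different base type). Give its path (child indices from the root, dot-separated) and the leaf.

Answer: 0.0.1 : true

Trace:
  unify Int ~ Int
  unify Bool ~ Int
  FAIL: mismatch Bool ~ Int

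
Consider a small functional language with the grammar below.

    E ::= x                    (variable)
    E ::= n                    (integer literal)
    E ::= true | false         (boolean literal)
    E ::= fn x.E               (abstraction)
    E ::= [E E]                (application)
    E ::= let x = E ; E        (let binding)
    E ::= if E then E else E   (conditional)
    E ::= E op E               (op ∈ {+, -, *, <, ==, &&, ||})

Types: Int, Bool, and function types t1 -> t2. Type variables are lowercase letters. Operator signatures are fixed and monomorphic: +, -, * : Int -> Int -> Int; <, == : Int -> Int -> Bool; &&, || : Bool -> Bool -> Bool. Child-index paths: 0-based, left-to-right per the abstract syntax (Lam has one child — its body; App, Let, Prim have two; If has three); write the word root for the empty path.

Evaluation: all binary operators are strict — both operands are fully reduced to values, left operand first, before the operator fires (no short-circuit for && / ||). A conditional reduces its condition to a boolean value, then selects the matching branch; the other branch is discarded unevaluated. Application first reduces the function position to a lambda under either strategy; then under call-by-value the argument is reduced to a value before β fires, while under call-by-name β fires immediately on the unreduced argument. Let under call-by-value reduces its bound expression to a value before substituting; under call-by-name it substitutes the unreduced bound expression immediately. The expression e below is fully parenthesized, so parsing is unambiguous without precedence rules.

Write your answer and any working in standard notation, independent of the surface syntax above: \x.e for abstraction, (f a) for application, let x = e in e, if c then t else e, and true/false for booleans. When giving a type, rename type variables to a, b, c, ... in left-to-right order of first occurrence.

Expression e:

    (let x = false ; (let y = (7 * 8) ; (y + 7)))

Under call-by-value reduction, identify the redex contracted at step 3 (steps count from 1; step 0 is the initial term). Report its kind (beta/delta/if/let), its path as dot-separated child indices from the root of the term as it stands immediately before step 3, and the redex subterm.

Answer: let at root : (let y = 56 in (y + 7))

Derivation:
step 0: (let x = false in (let y = (7 * 8) in (y + 7)))
step 1: [let@root] (let y = (7 * 8) in (y + 7))
step 2: [delta@0] (let y = 56 in (y + 7))
step 3: [let@root] (56 + 7)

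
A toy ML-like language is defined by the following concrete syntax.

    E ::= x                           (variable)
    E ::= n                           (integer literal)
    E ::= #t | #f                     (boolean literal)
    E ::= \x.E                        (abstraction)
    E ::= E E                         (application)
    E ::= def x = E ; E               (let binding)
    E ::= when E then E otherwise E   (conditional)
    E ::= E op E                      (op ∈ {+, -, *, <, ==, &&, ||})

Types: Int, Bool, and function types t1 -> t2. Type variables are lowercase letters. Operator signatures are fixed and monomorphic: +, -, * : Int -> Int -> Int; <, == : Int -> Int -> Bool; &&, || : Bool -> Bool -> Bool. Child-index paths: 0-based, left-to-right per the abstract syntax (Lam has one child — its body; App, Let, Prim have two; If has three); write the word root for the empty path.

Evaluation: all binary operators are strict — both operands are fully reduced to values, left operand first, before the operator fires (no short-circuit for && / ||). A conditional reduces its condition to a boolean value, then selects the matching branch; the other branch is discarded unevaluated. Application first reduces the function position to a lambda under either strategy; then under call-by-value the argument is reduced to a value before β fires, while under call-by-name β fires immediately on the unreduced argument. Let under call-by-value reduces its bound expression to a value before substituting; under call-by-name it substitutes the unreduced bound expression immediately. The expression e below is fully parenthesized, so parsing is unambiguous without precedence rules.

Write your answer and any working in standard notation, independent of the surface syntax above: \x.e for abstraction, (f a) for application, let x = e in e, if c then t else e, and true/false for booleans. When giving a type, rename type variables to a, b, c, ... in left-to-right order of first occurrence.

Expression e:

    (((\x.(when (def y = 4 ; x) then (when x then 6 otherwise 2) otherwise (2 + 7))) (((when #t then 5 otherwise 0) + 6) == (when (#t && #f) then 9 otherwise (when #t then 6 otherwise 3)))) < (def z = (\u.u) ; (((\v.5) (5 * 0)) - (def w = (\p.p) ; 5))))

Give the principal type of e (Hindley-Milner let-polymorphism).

Answer: Bool

Trace:
let y : Int
x : a
  unify a ~ Bool
x : Bool
  unify Bool ~ Bool
  unify Int ~ Int
  unify Int ~ Int
  unify Int ~ Int
  unify Int ~ Int
\x._ : Bool -> Int
  unify Bool ~ Bool
  unify Int ~ Int
  unify Int ~ Int
  unify Int ~ Int
  unify Int ~ Int
  unify Bool ~ Bool
  unify Bool ~ Bool
  unify Bool ~ Bool
  unify Bool ~ Bool
  unify Int ~ Int
  unify Int ~ Int
  unify Int ~ Int
  unify Bool -> Int ~ Bool -> b
  unify Bool ~ Bool
  unify Int ~ b
_ _ : Int
  unify Int ~ Int
u : c
\u._ : c -> c
let z : forall. c -> c
\v._ : d -> Int
  unify Int ~ Int
  unify Int ~ Int
  unify d -> Int ~ Int -> e
  unify d ~ Int
  unify Int ~ e
_ _ : Int
  unify Int ~ Int
p : f
\p._ : f -> f
let w : forall. f -> f
  unify Int ~ Int
  unify Int ~ Int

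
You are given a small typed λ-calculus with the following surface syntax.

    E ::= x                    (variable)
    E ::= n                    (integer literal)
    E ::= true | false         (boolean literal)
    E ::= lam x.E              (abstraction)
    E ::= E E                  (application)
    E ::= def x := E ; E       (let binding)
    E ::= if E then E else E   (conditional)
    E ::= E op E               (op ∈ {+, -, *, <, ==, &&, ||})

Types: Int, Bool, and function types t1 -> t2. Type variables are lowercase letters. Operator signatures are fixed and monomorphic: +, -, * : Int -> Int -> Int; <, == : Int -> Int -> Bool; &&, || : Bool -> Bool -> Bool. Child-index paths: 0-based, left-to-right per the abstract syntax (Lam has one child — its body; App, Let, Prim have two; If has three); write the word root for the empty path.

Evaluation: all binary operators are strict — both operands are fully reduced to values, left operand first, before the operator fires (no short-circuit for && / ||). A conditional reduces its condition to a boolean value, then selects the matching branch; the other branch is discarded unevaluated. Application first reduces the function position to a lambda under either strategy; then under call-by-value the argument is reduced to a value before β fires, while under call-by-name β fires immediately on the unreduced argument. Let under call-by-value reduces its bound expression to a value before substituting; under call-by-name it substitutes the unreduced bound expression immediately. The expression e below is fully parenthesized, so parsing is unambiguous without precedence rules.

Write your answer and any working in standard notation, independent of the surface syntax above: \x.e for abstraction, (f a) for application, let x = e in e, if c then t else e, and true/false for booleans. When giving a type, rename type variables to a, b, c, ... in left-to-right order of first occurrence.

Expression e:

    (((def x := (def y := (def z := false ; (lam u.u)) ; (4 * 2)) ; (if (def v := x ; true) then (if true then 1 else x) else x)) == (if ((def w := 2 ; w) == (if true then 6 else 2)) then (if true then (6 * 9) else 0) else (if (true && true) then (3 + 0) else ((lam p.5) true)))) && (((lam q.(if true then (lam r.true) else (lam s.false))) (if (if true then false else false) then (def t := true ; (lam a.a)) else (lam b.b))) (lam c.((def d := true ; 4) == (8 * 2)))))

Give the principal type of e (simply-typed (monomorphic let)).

Answer: Bool

Derivation:
let z : Bool
u : a
\u._ : a -> a
let y : a -> a
  unify Int ~ Int
  unify Int ~ Int
let x : Int
x : Int
let v : Int
  unify Bool ~ Bool
  unify Bool ~ Bool
x : Int
  unify Int ~ Int
x : Int
  unify Int ~ Int
  unify Int ~ Int
let w : Int
w : Int
  unify Int ~ Int
  unify Bool ~ Bool
  unify Int ~ Int
  unify Int ~ Int
  unify Bool ~ Bool
  unify Bool ~ Bool
  unify Int ~ Int
  unify Int ~ Int
  unify Int ~ Int
  unify Bool ~ Bool
  unify Bool ~ Bool
  unify Bool ~ Bool
  unify Int ~ Int
  unify Int ~ Int
\p._ : b -> Int
  unify b -> Int ~ Bool -> c
  unify b ~ Bool
  unify Int ~ c
_ _ : Int
  unify Int ~ Int
  unify Int ~ Int
  unify Int ~ Int
  unify Bool ~ Bool
  unify Bool ~ Bool
\r._ : e -> Bool
\s._ : f -> Bool
  unify e -> Bool ~ f -> Bool
  unify e ~ f
  unify Bool ~ Bool
\q._ : d -> f -> Bool
  unify Bool ~ Bool
  unify Bool ~ Bool
  unify Bool ~ Bool
let t : Bool
a : g
\a._ : g -> g
b : h
\b._ : h -> h
  unify g -> g ~ h -> h
  unify g ~ h
  unify h ~ h
  unify d -> f -> Bool ~ (h -> h) -> i
  unify d ~ h -> h
  unify f -> Bool ~ i
_ _ : f -> Bool
let d : Bool
  unify Int ~ Int
  unify Int ~ Int
  unify Int ~ Int
  unify Int ~ Int
\c._ : j -> Bool
  unify f -> Bool ~ (j -> Bool) -> k
  unify f ~ j -> Bool
  unify Bool ~ k
_ _ : Bool
  unify Bool ~ Bool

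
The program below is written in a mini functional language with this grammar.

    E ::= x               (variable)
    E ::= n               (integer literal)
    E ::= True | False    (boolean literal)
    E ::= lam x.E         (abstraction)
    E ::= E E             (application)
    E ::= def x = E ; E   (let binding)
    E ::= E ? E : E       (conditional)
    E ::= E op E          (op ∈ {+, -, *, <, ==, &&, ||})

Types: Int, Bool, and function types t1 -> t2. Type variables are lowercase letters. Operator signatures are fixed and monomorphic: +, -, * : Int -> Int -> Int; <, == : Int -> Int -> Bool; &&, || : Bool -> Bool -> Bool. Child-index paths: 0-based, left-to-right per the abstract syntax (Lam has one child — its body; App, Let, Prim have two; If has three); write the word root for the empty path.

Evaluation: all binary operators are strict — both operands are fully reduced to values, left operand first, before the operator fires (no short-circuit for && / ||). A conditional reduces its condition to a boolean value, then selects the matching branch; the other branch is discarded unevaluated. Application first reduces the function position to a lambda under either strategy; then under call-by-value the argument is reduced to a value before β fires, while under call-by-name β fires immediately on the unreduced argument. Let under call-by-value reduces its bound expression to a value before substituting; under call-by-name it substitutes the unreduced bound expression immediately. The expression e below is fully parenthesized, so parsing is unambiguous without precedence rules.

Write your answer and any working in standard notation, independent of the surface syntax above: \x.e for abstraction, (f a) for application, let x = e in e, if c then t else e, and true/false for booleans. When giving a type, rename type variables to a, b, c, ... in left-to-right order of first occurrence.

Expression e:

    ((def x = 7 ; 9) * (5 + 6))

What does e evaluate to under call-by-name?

Answer: 99

Trace:
step 0: ((let x = 7 in 9) * (5 + 6))
step 1: [let@0] (9 * (5 + 6))
step 2: [delta@1] (9 * 11)
step 3: [delta@root] 99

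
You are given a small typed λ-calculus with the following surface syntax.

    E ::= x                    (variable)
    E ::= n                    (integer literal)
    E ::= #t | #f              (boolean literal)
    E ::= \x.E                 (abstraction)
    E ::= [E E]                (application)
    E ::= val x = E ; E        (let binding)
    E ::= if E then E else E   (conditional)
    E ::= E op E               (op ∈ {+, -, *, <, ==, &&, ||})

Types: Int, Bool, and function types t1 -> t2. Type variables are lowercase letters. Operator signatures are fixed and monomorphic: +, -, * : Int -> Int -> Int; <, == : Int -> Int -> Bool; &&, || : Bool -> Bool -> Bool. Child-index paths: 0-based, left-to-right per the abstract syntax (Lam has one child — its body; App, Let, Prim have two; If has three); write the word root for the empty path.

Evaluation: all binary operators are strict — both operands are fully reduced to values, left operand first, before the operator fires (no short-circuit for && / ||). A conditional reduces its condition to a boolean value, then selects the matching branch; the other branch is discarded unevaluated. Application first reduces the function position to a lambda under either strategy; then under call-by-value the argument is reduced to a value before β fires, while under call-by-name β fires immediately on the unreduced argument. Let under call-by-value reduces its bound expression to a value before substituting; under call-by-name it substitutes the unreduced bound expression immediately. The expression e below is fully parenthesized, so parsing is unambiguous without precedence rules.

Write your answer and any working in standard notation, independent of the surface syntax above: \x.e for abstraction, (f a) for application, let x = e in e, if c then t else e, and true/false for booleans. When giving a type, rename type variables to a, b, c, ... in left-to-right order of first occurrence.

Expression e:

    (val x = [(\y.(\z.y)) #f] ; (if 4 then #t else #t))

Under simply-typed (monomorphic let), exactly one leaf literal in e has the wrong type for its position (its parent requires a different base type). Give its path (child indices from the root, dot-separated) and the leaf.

Trace:
y : a
\z._ : b -> a
\y._ : a -> b -> a
  unify a -> b -> a ~ Bool -> c
  unify a ~ Bool
  unify b -> Bool ~ c
_ _ : b -> Bool
let x : b -> Bool
  unify Int ~ Bool
  FAIL: mismatch Int ~ Bool

Answer: 1.0 : 4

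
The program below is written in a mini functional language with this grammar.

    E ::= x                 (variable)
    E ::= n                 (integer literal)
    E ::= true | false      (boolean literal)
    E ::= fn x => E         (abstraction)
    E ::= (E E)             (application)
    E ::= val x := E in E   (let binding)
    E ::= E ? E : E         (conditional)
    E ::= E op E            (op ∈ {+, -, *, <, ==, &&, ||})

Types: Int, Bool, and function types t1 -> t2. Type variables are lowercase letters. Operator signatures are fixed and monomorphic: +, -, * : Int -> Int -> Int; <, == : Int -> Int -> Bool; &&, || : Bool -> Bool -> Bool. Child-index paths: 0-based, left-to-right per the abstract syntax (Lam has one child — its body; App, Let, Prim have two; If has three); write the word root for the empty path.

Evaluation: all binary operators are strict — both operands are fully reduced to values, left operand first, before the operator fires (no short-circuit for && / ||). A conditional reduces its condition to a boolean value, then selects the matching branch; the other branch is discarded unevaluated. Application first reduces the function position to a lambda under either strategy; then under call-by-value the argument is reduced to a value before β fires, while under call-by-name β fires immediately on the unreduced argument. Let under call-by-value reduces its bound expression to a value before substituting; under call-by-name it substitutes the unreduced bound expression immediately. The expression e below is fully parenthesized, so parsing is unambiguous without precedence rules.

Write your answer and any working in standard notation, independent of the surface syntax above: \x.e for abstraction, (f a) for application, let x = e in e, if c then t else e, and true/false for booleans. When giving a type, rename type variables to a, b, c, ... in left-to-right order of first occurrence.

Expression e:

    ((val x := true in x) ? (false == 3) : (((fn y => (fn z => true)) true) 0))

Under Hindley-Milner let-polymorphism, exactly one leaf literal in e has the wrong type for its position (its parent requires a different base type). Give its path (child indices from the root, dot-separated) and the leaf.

Derivation:
let x : Bool
x : Bool
  unify Bool ~ Bool
  unify Bool ~ Int
  FAIL: mismatch Bool ~ Int

Answer: 1.0 : false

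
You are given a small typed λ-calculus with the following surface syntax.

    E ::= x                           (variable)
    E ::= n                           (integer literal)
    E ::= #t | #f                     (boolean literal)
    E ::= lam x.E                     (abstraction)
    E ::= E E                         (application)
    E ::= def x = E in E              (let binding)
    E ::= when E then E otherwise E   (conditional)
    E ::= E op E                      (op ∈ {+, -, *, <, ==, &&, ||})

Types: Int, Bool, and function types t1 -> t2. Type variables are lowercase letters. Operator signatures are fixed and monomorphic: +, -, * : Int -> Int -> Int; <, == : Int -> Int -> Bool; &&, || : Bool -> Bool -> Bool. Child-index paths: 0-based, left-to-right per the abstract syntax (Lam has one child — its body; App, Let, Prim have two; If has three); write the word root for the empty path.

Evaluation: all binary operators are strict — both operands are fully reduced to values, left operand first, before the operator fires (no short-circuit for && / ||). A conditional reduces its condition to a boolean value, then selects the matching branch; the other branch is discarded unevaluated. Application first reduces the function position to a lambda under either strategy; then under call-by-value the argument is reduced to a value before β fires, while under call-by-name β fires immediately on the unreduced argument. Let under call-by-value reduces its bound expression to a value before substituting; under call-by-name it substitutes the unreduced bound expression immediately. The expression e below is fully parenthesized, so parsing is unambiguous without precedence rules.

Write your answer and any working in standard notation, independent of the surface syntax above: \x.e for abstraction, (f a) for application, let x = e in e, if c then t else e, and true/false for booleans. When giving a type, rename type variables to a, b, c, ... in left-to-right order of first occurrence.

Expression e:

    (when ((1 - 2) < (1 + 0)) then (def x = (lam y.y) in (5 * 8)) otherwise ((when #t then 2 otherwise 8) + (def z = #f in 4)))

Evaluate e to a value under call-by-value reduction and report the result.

Working:
step 0: (if ((1 - 2) < (1 + 0)) then (let x = (\y.y) in (5 * 8)) else ((if true then 2 else 8) + (let z = false in 4)))
step 1: [delta@0.0] (if (-1 < (1 + 0)) then (let x = (\y.y) in (5 * 8)) else ((if true then 2 else 8) + (let z = false in 4)))
step 2: [delta@0.1] (if (-1 < 1) then (let x = (\y.y) in (5 * 8)) else ((if true then 2 else 8) + (let z = false in 4)))
step 3: [delta@0] (if true then (let x = (\y.y) in (5 * 8)) else ((if true then 2 else 8) + (let z = false in 4)))
step 4: [if@root] (let x = (\y.y) in (5 * 8))
step 5: [let@root] (5 * 8)
step 6: [delta@root] 40

Answer: 40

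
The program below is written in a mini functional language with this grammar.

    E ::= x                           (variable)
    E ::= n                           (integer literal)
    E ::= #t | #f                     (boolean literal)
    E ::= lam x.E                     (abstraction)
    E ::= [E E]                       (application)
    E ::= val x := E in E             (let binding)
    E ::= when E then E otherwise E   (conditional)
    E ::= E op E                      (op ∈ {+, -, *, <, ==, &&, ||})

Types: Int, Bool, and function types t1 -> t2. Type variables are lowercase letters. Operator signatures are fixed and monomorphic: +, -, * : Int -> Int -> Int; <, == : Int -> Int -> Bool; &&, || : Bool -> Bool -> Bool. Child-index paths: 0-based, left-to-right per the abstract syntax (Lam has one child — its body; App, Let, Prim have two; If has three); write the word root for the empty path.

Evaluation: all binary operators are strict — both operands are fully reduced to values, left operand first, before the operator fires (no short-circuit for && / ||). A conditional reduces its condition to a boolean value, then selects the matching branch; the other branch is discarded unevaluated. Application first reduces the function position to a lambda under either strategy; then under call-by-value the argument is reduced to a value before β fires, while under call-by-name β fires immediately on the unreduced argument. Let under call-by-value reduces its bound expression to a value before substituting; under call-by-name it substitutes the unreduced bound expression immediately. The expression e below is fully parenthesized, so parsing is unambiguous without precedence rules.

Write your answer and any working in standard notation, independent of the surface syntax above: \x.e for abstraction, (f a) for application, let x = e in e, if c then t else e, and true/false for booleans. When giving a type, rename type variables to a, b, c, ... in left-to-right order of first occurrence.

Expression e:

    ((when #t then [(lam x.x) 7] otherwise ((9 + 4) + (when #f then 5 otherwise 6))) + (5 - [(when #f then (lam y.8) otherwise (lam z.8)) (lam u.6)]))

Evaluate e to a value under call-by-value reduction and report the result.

Answer: 4

Derivation:
step 0: ((if true then ((\x.x) 7) else ((9 + 4) + (if false then 5 else 6))) + (5 - ((if false then (\y.8) else (\z.8)) (\u.6))))
step 1: [if@0] (((\x.x) 7) + (5 - ((if false then (\y.8) else (\z.8)) (\u.6))))
step 2: [beta@0] (7 + (5 - ((if false then (\y.8) else (\z.8)) (\u.6))))
step 3: [if@1.1.0] (7 + (5 - ((\z.8) (\u.6))))
step 4: [beta@1.1] (7 + (5 - 8))
step 5: [delta@1] (7 + -3)
step 6: [delta@root] 4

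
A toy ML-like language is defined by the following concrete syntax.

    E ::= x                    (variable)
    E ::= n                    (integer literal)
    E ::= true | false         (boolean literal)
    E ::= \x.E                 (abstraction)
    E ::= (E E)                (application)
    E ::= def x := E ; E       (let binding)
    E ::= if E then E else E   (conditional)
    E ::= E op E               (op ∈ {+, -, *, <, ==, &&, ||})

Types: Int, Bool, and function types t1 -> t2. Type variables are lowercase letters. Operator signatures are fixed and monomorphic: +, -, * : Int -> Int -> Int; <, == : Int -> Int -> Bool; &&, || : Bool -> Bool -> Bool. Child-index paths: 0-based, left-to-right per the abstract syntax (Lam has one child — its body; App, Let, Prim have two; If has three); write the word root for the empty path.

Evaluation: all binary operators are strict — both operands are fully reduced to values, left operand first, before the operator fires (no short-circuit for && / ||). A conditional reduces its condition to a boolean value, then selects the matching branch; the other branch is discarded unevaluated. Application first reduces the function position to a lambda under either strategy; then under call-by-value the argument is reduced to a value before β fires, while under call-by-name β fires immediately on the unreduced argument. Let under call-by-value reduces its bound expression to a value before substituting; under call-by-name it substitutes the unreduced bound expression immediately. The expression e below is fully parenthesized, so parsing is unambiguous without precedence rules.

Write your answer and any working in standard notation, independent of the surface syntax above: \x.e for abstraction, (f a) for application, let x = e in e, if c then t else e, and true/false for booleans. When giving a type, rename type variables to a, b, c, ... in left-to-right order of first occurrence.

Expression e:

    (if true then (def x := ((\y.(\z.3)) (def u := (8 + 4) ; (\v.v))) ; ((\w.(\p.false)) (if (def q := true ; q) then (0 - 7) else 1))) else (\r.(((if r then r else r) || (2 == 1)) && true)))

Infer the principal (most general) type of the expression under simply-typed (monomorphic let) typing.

Trace:
  unify Bool ~ Bool
\z._ : b -> Int
\y._ : a -> b -> Int
  unify Int ~ Int
  unify Int ~ Int
let u : Int
v : c
\v._ : c -> c
  unify a -> b -> Int ~ (c -> c) -> d
  unify a ~ c -> c
  unify b -> Int ~ d
_ _ : b -> Int
let x : b -> Int
\p._ : f -> Bool
\w._ : e -> f -> Bool
let q : Bool
q : Bool
  unify Bool ~ Bool
  unify Int ~ Int
  unify Int ~ Int
  unify Int ~ Int
  unify e -> f -> Bool ~ Int -> g
  unify e ~ Int
  unify f -> Bool ~ g
_ _ : f -> Bool
r : h
  unify h ~ Bool
r : Bool
r : Bool
  unify Bool ~ Bool
  unify Bool ~ Bool
  unify Int ~ Int
  unify Int ~ Int
  unify Bool ~ Bool
  unify Bool ~ Bool
  unify Bool ~ Bool
\r._ : Bool -> Bool
  unify f -> Bool ~ Bool -> Bool
  unify f ~ Bool
  unify Bool ~ Bool

Answer: Bool -> Bool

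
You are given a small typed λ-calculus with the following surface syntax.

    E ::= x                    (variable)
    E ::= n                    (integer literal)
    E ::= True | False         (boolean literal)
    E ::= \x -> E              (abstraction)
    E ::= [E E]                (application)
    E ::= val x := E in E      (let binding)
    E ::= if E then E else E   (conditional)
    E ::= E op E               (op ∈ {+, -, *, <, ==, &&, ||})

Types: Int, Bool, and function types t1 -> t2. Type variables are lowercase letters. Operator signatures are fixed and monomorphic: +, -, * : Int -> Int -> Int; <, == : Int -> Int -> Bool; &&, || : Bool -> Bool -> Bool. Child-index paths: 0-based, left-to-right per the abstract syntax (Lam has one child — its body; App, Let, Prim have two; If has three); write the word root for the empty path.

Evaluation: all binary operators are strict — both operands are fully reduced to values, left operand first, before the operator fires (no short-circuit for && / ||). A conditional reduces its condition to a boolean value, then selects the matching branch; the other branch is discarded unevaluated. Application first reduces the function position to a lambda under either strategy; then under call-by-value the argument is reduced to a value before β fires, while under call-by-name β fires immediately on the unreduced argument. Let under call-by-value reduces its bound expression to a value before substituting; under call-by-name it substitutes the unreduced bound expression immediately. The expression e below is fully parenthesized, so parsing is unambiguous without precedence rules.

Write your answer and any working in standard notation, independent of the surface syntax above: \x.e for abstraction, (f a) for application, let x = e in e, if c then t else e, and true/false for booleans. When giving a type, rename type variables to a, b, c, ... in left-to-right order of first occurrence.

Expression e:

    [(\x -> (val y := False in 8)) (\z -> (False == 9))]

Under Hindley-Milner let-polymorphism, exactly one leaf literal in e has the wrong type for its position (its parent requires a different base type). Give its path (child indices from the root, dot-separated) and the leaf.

Answer: 1.0.0 : false

Working:
let y : Bool
\x._ : a -> Int
  unify Bool ~ Int
  FAIL: mismatch Bool ~ Int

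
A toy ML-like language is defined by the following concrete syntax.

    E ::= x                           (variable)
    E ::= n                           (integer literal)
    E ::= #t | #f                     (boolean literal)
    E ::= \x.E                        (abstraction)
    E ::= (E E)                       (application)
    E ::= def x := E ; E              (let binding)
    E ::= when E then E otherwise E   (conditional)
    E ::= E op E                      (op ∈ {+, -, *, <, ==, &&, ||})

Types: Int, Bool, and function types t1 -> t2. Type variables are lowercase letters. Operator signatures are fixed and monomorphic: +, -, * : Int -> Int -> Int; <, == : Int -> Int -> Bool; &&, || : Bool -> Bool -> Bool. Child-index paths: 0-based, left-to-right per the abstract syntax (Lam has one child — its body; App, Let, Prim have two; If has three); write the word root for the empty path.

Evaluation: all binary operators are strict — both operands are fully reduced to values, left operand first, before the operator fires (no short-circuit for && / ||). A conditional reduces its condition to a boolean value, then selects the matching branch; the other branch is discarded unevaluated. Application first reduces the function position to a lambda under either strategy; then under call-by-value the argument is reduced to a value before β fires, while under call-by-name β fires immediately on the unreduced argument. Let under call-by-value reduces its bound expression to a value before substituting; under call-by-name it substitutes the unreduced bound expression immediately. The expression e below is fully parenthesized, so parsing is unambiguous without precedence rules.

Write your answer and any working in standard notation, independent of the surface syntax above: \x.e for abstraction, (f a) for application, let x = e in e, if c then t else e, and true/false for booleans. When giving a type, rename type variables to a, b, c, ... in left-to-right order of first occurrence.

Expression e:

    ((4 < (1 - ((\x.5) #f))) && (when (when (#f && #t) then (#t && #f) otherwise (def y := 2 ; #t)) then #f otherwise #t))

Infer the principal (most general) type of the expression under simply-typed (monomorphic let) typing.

Working:
  unify Int ~ Int
  unify Int ~ Int
\x._ : a -> Int
  unify a -> Int ~ Bool -> b
  unify a ~ Bool
  unify Int ~ b
_ _ : Int
  unify Int ~ Int
  unify Int ~ Int
  unify Bool ~ Bool
  unify Bool ~ Bool
  unify Bool ~ Bool
  unify Bool ~ Bool
  unify Bool ~ Bool
  unify Bool ~ Bool
let y : Int
  unify Bool ~ Bool
  unify Bool ~ Bool
  unify Bool ~ Bool
  unify Bool ~ Bool

Answer: Bool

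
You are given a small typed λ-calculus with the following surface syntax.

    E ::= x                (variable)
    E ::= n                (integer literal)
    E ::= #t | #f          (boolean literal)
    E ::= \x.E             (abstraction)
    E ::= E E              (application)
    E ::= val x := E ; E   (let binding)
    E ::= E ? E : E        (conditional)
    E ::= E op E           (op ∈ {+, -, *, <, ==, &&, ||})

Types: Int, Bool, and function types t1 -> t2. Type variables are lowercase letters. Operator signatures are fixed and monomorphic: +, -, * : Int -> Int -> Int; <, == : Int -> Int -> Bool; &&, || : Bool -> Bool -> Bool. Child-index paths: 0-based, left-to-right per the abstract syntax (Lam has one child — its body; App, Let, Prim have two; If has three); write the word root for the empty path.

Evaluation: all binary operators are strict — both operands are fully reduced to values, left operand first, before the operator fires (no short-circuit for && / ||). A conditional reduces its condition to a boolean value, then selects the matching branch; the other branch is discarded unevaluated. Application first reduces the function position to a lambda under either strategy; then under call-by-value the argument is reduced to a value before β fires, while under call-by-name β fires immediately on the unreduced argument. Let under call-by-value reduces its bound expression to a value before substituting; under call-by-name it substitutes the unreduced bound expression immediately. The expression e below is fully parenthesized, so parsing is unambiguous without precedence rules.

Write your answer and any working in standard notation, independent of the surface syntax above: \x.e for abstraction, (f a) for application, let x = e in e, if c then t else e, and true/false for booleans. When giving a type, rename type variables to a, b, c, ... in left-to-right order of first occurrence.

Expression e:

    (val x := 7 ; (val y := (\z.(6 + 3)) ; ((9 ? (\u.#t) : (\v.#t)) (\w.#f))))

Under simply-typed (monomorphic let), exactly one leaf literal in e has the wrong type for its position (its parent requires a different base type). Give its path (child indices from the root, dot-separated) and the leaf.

Answer: 1.1.0.0 : 9

Derivation:
let x : Int
  unify Int ~ Int
  unify Int ~ Int
\z._ : a -> Int
let y : a -> Int
  unify Int ~ Bool
  FAIL: mismatch Int ~ Bool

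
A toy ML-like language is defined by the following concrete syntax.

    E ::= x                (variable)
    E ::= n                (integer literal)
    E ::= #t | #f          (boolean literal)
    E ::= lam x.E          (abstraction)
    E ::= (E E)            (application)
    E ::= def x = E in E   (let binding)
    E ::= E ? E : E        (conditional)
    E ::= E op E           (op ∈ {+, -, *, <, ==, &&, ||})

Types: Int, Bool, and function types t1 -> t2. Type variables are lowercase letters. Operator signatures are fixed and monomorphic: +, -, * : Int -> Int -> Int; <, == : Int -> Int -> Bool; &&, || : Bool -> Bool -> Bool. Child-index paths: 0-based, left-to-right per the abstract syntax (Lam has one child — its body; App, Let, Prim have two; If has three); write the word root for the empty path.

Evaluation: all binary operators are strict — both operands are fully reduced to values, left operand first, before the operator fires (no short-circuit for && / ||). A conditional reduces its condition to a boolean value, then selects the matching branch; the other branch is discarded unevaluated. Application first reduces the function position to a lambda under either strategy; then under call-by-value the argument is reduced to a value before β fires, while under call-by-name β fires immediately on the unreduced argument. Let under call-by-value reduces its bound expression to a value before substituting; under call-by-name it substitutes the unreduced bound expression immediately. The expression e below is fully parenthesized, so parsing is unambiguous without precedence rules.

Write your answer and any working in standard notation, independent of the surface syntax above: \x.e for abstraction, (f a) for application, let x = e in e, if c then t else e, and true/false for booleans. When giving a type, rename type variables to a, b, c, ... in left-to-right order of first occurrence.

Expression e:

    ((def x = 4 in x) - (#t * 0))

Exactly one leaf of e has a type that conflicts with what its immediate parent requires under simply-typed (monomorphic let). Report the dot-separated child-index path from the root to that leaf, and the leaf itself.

Derivation:
let x : Int
x : Int
  unify Int ~ Int
  unify Bool ~ Int
  FAIL: mismatch Bool ~ Int

Answer: 1.0 : true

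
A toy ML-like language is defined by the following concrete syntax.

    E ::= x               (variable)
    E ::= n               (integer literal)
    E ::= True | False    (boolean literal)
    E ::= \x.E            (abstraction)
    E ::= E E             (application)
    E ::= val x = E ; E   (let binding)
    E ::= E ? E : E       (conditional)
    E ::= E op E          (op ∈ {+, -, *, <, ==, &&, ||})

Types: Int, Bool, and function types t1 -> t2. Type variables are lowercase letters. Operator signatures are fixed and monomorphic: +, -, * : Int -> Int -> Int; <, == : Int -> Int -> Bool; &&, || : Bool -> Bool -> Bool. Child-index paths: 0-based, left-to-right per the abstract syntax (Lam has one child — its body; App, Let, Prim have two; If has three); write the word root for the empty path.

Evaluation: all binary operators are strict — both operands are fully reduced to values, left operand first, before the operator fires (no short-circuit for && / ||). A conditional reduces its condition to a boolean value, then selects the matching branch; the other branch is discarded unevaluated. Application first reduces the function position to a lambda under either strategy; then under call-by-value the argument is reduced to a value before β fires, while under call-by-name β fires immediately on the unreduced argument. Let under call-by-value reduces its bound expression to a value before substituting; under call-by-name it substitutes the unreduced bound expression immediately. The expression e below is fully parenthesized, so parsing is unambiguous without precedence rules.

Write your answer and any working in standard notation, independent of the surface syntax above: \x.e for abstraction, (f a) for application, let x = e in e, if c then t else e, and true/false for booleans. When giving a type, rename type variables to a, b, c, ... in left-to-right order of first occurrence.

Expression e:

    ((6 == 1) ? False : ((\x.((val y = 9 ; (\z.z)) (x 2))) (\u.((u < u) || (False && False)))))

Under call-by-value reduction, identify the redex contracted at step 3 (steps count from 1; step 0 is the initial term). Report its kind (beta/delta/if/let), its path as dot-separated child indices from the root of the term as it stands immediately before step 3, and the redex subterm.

Answer: beta at root : ((\x.((let y = 9 in (\z.z)) (x 2))) (\u.((u < u) || (false && false))))

Derivation:
step 0: (if (6 == 1) then false else ((\x.((let y = 9 in (\z.z)) (x 2))) (\u.((u < u) || (false && false)))))
step 1: [delta@0] (if false then false else ((\x.((let y = 9 in (\z.z)) (x 2))) (\u.((u < u) || (false && false)))))
step 2: [if@root] ((\x.((let y = 9 in (\z.z)) (x 2))) (\u.((u < u) || (false && false))))
step 3: [beta@root] ((let y = 9 in (\z.z)) ((\u.((u < u) || (false && false))) 2))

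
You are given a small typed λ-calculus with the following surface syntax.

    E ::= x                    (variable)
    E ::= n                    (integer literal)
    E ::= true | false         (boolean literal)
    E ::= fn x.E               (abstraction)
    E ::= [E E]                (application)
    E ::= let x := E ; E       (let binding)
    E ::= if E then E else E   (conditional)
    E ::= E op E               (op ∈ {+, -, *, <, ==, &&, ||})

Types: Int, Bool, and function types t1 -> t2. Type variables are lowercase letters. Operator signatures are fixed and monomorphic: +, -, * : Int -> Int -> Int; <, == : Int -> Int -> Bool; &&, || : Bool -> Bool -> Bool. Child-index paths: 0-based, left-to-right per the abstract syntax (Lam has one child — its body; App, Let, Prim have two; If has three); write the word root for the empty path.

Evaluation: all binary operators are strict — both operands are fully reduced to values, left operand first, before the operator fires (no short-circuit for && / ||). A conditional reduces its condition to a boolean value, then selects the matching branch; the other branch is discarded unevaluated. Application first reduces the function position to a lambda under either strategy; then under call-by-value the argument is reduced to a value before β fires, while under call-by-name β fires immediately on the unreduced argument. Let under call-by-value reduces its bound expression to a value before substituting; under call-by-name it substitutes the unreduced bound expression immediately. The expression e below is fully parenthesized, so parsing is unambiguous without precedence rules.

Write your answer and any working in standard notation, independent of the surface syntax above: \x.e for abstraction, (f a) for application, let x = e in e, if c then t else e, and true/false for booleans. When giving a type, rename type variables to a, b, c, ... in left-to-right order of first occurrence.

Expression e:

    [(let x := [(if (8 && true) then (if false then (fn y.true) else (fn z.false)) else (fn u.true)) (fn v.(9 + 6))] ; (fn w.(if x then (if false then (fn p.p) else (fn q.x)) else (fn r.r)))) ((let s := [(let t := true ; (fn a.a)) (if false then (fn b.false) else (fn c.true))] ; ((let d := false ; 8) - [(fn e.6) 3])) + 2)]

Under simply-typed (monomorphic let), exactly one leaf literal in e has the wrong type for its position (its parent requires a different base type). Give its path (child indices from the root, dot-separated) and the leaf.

Derivation:
  unify Int ~ Bool
  FAIL: mismatch Int ~ Bool

Answer: 0.0.0.0.0 : 8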